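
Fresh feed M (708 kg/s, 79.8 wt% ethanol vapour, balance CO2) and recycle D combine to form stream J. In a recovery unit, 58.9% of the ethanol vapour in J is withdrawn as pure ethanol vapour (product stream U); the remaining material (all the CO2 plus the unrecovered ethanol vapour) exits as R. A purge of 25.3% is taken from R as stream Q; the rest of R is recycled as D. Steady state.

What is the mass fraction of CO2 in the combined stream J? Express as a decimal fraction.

CO2 enters only via M and leaves only via the purge: 708×0.202 = 0.253×(CO2 in R), and the recovery unit passes all CO2, so CO2 in J = CO2 in R = 565.28 kg/s.
ethanol vapour in J: m_A = 708×0.798 + (1−0.253)·(1−0.589)·m_A, so m_A = 564.98/0.6930 = 815.29 kg/s.
J = 815.29 + 565.28 = 1380.6 kg/s.
CO2 fraction in J = 565.28/1380.6 = 0.409.

0.409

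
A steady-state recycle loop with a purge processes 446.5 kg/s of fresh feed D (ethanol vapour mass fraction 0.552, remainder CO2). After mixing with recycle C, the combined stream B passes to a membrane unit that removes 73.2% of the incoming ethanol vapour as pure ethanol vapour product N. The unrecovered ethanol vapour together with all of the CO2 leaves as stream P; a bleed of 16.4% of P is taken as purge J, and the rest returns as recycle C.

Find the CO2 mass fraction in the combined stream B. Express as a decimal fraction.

CO2 enters only via D and leaves only via the purge: 446.5×0.448 = 0.164×(CO2 in P), and the membrane unit passes all CO2, so CO2 in B = CO2 in P = 1219.7 kg/s.
ethanol vapour in B: m_A = 446.5×0.552 + (1−0.164)·(1−0.732)·m_A, so m_A = 246.47/0.7760 = 317.63 kg/s.
B = 317.63 + 1219.7 = 1537.3 kg/s.
CO2 fraction in B = 1219.7/1537.3 = 0.793.

0.793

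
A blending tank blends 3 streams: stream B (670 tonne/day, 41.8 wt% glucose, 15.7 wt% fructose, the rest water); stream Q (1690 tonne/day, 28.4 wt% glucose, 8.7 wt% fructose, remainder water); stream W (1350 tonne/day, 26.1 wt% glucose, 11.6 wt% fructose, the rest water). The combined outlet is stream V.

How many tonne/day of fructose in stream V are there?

fructose out = fructose in = 670×0.157 + 1690×0.087 + 1350×0.116 = 408.82 tonne/day.

408.8 tonne/day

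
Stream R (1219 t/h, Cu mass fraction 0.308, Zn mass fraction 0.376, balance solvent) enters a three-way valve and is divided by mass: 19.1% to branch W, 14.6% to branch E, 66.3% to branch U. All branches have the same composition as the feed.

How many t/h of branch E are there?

Branch E flow = 0.146×1219 = 177.97 t/h.

178 t/h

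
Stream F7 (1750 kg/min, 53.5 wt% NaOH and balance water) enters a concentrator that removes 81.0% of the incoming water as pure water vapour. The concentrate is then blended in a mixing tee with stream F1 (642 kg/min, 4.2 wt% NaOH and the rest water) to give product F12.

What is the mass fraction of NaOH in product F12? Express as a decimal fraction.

0.556

Vapour removed = 0.810×0.465×1750 = 659.14 kg/min; concentrate = 1090.9 kg/min.
NaOH reaching the mixer = 936.25 (from concentrate) + 642×0.042 = 963.21 kg/min.
Product flow = 1090.9 + 642 = 1732.9 kg/min; NaOH fraction = 0.556.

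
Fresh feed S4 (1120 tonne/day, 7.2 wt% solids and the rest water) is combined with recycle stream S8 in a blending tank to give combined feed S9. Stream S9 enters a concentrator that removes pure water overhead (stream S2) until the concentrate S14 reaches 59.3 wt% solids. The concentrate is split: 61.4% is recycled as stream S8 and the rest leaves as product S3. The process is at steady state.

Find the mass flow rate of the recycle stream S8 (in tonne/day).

216.3 tonne/day

Overall solids balance (none leaves overhead): solids in fresh feed = solids in product, i.e. 1120×0.072 = (1−0.614)·S14·0.593.
S14 = 80.64/(0.593×0.386) = 352.3 tonne/day.
Recycle S8 = 0.614×352.3 = 216.31 tonne/day.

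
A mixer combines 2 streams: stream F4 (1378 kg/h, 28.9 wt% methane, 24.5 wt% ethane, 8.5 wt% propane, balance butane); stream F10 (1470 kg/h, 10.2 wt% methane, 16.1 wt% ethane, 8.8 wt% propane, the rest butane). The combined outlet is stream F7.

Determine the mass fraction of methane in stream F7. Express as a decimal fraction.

0.192

Total flow out = 1378 + 1470 = 2848 kg/h.
methane in = 1378×0.289 + 1470×0.102 = 548.18 kg/h.
methane mass fraction in F7 = 548.18/2848 = 0.192.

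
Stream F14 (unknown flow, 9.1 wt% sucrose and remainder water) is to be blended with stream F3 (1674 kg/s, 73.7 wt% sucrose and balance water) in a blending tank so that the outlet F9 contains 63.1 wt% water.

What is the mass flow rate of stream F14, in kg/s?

Let F14 be the unknown flow. Total out = 1674 + F14.
water balance: 440.26 + 0.909·F14 = 0.631·(1674 + F14)
(0.909 − 0.631)·F14 = 0.631×1674 − 440.26 = 616.03
F14 = 616.03 / 0.278 = 2215.9 kg/s

2216 kg/s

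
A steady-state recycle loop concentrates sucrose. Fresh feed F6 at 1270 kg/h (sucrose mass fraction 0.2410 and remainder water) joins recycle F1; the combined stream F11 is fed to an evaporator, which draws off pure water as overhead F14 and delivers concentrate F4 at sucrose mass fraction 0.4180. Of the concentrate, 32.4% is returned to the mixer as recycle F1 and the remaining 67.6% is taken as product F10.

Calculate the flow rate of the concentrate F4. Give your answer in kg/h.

1083 kg/h

Overall sucrose balance (none leaves overhead): sucrose in fresh feed = sucrose in product, i.e. 1270×0.241 = (1−0.324)·F4·0.418.
F4 = 306.07/(0.418×0.676) = 1083.2 kg/h.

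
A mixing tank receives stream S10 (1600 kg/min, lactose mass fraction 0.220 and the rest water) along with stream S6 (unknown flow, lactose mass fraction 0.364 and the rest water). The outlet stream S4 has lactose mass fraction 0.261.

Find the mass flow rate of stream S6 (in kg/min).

636.9 kg/min

Let S6 be the unknown flow. Total out = 1600 + S6.
lactose balance: 352 + 0.364·S6 = 0.261·(1600 + S6)
(0.364 − 0.261)·S6 = 0.261×1600 − 352 = 65.6
S6 = 65.6 / 0.103 = 636.89 kg/min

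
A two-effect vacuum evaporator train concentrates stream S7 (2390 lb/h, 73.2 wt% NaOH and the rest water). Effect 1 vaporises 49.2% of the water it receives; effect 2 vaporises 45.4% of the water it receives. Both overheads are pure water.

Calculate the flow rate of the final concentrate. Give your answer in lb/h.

1927 lb/h

water in feed = 2390×0.268 = 640.52 lb/h.
After stage 1: water left = (1−0.492)×640.52 = 325.38; stream total = 2074.9 lb/h.
After stage 2: water left = (1−0.454)×325.38 = 177.66; final concentrate = 1927.1 lb/h.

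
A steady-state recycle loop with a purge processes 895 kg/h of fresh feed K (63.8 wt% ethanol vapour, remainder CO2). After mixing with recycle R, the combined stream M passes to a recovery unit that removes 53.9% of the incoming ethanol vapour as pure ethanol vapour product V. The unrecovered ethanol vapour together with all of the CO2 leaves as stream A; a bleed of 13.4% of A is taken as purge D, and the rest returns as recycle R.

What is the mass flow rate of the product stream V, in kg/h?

512.3 kg/h

ethanol vapour in M: m_A = 895×0.638 + (1−0.134)·(1−0.539)·m_A, so m_A = 571.01/0.6008 = 950.46 kg/h.
Product V = 0.539×950.46 = 512.3 kg/h.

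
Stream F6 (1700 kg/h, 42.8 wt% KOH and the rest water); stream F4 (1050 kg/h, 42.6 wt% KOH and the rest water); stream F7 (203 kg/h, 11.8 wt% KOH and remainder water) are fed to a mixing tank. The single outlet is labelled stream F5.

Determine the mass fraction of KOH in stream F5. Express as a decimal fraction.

Total flow out = 1700 + 1050 + 203 = 2953 kg/h.
KOH in = 1700×0.428 + 1050×0.426 + 203×0.118 = 1198.9 kg/h.
KOH mass fraction in F5 = 1198.9/2953 = 0.406.

0.406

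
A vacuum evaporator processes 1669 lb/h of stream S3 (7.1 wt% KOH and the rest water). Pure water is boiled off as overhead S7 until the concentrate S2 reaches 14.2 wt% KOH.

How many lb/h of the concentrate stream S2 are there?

834.5 lb/h

KOH is conserved: 1669×0.071 = 118.5 lb/h all reports to the concentrate.
Concentrate = 118.5/(target fraction) = 834.5 lb/h.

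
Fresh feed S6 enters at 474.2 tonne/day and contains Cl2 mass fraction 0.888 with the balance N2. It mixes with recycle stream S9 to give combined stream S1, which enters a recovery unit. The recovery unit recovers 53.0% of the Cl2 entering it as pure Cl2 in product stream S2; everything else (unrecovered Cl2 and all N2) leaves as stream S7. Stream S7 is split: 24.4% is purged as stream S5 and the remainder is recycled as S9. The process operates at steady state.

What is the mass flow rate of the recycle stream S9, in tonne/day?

N2 enters only via S6 and leaves only via the purge: 474.2×0.112 = 0.244×(N2 in S7), and the recovery unit passes all N2, so N2 in S1 = N2 in S7 = 217.67 tonne/day.
Cl2 in S1: m_A = 474.2×0.888 + (1−0.244)·(1−0.530)·m_A, so m_A = 421.09/0.6447 = 653.18 tonne/day.
S7 = (1−0.530)×653.18 + 217.67 = 524.66 tonne/day.
Recycle S9 = (1−0.244)×524.66 = 396.64 tonne/day.

396.6 tonne/day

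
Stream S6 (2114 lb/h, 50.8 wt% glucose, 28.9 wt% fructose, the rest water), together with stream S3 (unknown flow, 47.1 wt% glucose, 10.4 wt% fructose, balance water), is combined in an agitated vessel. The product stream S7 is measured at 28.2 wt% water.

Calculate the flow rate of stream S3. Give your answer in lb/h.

1168 lb/h

Let S3 be the unknown flow. Total out = 2114 + S3.
water balance: 429.14 + 0.425·S3 = 0.282·(2114 + S3)
(0.425 − 0.282)·S3 = 0.282×2114 − 429.14 = 167.01
S3 = 167.01 / 0.143 = 1167.9 lb/h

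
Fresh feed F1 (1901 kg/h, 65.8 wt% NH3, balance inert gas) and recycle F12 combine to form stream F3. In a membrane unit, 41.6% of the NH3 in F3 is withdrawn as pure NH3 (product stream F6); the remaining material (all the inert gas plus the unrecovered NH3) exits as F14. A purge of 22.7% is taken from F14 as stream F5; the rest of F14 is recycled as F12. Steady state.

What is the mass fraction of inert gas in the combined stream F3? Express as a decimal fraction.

0.557

inert gas enters only via F1 and leaves only via the purge: 1901×0.342 = 0.227×(inert gas in F14), and the membrane unit passes all inert gas, so inert gas in F3 = inert gas in F14 = 2864.1 kg/h.
NH3 in F3: m_A = 1901×0.658 + (1−0.227)·(1−0.416)·m_A, so m_A = 1250.9/0.5486 = 2280.2 kg/h.
F3 = 2280.2 + 2864.1 = 5144.3 kg/h.
inert gas fraction in F3 = 2864.1/5144.3 = 0.557.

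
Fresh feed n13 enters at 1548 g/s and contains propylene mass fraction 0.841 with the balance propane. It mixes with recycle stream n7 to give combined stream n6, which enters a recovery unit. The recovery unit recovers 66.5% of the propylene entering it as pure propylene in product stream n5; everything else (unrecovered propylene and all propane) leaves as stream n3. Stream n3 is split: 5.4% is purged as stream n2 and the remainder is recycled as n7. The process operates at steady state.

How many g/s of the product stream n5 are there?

1267 g/s

propylene in n6: m_A = 1548×0.841 + (1−0.054)·(1−0.665)·m_A, so m_A = 1301.9/0.6831 = 1905.9 g/s.
Product n5 = 0.665×1905.9 = 1267.4 g/s.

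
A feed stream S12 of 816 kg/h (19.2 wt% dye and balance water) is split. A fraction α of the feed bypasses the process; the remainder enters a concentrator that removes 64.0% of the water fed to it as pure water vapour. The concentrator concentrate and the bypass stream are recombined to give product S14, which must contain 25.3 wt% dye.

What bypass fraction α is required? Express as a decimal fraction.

0.534

All 816×0.192 = 156.67 kg/h of dye reaches S14, so S14 = 156.67/0.253 = 619.26 kg/h and vapour = 196.74 kg/h.
The evaporator receives (1−α)·816 of feed at 0.808 water and removes 0.640 of that water:
0.640×0.808×(1−α)×816 = 196.74
(1−α) = 196.74/421.97 = 0.4662;  α = 0.5338.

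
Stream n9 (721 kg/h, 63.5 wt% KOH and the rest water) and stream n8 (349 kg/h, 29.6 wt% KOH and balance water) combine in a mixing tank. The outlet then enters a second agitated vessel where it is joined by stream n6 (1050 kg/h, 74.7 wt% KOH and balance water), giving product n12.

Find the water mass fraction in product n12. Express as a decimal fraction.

Overall, product flow = 2120 kg/h.
water in = 721×0.365 + 349×0.704 + 1050×0.253 = 774.51 kg/h.
water fraction in n12 = 0.365.

0.365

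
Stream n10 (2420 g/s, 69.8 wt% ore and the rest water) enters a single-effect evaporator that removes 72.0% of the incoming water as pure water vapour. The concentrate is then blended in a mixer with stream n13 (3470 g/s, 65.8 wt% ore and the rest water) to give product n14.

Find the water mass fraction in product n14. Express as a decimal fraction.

Vapour removed = 0.720×0.302×2420 = 526.2 g/s; concentrate = 1893.8 g/s.
water reaching the mixer = 204.64 (from concentrate) + 3470×0.342 = 1391.4 g/s.
Product flow = 1893.8 + 3470 = 5363.8 g/s; water fraction = 0.259.

0.259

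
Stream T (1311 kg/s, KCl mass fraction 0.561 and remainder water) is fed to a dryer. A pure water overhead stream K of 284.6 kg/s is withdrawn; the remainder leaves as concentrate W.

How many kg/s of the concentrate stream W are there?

Concentrate = 1311 − 284.6 = 1026.4 kg/s.

1026 kg/s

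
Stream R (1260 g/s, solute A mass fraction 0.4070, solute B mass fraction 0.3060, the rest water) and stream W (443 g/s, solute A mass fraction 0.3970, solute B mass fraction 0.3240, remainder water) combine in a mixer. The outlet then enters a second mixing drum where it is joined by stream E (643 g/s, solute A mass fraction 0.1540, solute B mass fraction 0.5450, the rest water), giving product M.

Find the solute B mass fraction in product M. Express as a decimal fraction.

0.3749

Overall, product flow = 2346 g/s.
solute B in = 1260×0.306 + 443×0.324 + 643×0.545 = 879.53 g/s.
solute B fraction in M = 0.3749.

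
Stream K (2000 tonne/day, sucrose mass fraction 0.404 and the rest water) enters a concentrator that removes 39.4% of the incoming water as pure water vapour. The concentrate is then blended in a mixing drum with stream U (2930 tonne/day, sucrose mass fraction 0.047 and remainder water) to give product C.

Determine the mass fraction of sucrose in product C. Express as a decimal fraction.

Vapour removed = 0.394×0.596×2000 = 469.65 tonne/day; concentrate = 1530.4 tonne/day.
sucrose reaching the mixer = 808 (from concentrate) + 2930×0.047 = 945.71 tonne/day.
Product flow = 1530.4 + 2930 = 4460.4 tonne/day; sucrose fraction = 0.212.

0.212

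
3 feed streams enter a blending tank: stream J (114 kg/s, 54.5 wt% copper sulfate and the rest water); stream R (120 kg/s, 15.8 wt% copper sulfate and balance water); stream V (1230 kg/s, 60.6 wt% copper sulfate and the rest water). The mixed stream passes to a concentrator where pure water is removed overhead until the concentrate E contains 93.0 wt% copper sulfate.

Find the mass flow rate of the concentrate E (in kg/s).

888.7 kg/s

copper sulfate entering = 114×0.545 + 120×0.158 + 1230×0.606 = 826.47 kg/s.
All copper sulfate reports to E, so E = 826.47/0.930 = 888.68 kg/s.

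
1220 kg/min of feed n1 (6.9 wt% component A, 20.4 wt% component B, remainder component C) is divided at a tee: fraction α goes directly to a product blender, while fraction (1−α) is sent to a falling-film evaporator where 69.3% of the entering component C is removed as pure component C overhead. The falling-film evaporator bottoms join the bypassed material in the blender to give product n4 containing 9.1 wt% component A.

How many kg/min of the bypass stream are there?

634.6 kg/min

All 1220×0.069 = 84.18 kg/min of component A reaches n4, so n4 = 84.18/0.091 = 925.05 kg/min and vapour = 294.95 kg/min.
The evaporator receives (1−α)·1220 of feed at 0.727 component C and removes 0.693 of that component C:
0.693×0.727×(1−α)×1220 = 294.95
(1−α) = 294.95/614.65 = 0.4799;  α = 0.5201.
Bypass flow = 0.5201×1220 = 634.57 kg/min.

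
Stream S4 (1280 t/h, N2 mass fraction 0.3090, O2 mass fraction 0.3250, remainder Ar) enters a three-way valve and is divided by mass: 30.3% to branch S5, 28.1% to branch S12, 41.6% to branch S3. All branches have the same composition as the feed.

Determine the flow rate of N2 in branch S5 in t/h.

119.8 t/h

Branch S5 total = 0.303×1280 = 387.84 t/h.
N2 in S5 = 0.309×387.84 = 119.84 t/h.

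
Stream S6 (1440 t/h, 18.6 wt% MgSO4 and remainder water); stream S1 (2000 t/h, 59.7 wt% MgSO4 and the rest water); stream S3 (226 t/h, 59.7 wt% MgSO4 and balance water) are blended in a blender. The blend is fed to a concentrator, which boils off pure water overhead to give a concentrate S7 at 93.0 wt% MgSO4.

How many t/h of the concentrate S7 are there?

1717 t/h

MgSO4 entering = 1440×0.186 + 2000×0.597 + 226×0.597 = 1596.8 t/h.
All MgSO4 reports to S7, so S7 = 1596.8/0.930 = 1716.9 t/h.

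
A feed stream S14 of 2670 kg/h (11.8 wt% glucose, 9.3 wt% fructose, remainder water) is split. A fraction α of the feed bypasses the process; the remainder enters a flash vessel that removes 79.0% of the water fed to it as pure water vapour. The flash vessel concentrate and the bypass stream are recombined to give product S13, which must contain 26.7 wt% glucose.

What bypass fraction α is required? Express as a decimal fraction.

0.105

All 2670×0.118 = 315.06 kg/h of glucose reaches S13, so S13 = 315.06/0.267 = 1180 kg/h and vapour = 1490 kg/h.
The evaporator receives (1−α)·2670 of feed at 0.789 water and removes 0.790 of that water:
0.790×0.789×(1−α)×2670 = 1490
(1−α) = 1490/1664.2 = 0.8953;  α = 0.1047.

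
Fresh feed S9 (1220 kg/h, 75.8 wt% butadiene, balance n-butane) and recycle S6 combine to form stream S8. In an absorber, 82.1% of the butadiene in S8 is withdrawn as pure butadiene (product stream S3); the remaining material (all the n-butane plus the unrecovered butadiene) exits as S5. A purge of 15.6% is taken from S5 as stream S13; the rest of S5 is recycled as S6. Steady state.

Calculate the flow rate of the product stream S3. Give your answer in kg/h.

894.3 kg/h

butadiene in S8: m_A = 1220×0.758 + (1−0.156)·(1−0.821)·m_A, so m_A = 924.76/0.8489 = 1089.3 kg/h.
Product S3 = 0.821×1089.3 = 894.34 kg/h.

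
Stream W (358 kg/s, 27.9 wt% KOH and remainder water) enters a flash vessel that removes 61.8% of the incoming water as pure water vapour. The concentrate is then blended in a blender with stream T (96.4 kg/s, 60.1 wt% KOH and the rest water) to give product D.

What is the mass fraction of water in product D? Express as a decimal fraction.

Vapour removed = 0.618×0.721×358 = 159.52 kg/s; concentrate = 198.48 kg/s.
water reaching the mixer = 98.601 (from concentrate) + 96.4×0.399 = 137.06 kg/s.
Product flow = 198.48 + 96.4 = 294.88 kg/s; water fraction = 0.4648.

0.4648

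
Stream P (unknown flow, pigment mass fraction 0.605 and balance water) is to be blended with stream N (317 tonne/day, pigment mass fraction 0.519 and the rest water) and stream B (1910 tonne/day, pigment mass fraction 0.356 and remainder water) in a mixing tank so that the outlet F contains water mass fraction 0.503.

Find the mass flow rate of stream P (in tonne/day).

Let P be the unknown flow. Total out = 2227 + P.
water balance: 1382.5 + 0.395·P = 0.503·(2227 + P)
(0.395 − 0.503)·P = 0.503×2227 − 1382.5 = -262.34
P = -262.34 / -0.108 = 2429 tonne/day

2429 tonne/day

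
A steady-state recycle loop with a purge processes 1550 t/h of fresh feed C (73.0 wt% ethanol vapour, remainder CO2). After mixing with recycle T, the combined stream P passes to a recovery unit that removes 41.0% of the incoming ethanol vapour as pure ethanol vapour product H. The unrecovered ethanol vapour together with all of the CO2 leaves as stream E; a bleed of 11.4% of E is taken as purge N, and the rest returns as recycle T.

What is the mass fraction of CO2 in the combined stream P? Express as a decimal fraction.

0.608

CO2 enters only via C and leaves only via the purge: 1550×0.270 = 0.114×(CO2 in E), and the recovery unit passes all CO2, so CO2 in P = CO2 in E = 3671.1 t/h.
ethanol vapour in P: m_A = 1550×0.730 + (1−0.114)·(1−0.410)·m_A, so m_A = 1131.5/0.4773 = 2370.8 t/h.
P = 2370.8 + 3671.1 = 6041.9 t/h.
CO2 fraction in P = 3671.1/6041.9 = 0.608.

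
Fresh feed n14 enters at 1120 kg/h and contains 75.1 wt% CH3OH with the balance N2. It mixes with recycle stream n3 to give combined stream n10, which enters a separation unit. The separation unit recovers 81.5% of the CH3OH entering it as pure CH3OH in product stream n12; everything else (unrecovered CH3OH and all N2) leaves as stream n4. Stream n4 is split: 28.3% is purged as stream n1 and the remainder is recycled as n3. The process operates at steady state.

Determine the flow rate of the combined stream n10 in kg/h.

N2 enters only via n14 and leaves only via the purge: 1120×0.249 = 0.283×(N2 in n4), and the separation unit passes all N2, so N2 in n10 = N2 in n4 = 985.44 kg/h.
CH3OH in n10: m_A = 1120×0.751 + (1−0.283)·(1−0.815)·m_A, so m_A = 841.12/0.8674 = 969.75 kg/h.
n10 = 969.75 + 985.44 = 1955.2 kg/h.

1955 kg/h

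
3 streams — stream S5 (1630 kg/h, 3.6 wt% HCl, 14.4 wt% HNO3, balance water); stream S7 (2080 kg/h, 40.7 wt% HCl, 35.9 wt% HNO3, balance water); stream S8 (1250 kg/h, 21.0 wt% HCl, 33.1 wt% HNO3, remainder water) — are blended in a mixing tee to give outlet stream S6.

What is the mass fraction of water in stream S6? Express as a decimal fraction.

0.483

Total flow out = 1630 + 2080 + 1250 = 4960 kg/h.
water in = 1630×0.820 + 2080×0.234 + 1250×0.459 = 2397.1 kg/h.
water mass fraction in S6 = 2397.1/4960 = 0.483.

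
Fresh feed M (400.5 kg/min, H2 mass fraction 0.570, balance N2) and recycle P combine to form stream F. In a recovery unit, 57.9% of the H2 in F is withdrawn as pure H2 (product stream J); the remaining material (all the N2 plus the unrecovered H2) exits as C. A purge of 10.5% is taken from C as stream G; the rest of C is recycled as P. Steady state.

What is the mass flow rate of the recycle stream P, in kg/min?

N2 enters only via M and leaves only via the purge: 400.5×0.430 = 0.105×(N2 in C), and the recovery unit passes all N2, so N2 in F = N2 in C = 1640.1 kg/min.
H2 in F: m_A = 400.5×0.570 + (1−0.105)·(1−0.579)·m_A, so m_A = 228.28/0.6232 = 366.31 kg/min.
C = (1−0.579)×366.31 + 1640.1 = 1794.4 kg/min.
Recycle P = (1−0.105)×1794.4 = 1606 kg/min.

1606 kg/min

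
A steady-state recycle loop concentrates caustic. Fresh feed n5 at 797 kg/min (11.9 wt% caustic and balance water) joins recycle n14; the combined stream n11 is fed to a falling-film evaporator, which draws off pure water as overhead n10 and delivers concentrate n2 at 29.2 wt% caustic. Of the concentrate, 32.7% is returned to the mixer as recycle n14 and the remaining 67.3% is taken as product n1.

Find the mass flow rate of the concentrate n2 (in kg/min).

482.6 kg/min

Overall caustic balance (none leaves overhead): caustic in fresh feed = caustic in product, i.e. 797×0.119 = (1−0.327)·n2·0.292.
n2 = 94.843/(0.292×0.673) = 482.62 kg/min.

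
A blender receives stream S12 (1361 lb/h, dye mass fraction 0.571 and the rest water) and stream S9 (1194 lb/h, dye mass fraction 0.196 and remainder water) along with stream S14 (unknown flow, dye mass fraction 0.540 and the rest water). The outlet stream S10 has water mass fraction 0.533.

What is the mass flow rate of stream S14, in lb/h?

2494 lb/h

Let S14 be the unknown flow. Total out = 2555 + S14.
water balance: 1543.8 + 0.460·S14 = 0.533·(2555 + S14)
(0.460 − 0.533)·S14 = 0.533×2555 − 1543.8 = -182.03
S14 = -182.03 / -0.073 = 2493.6 lb/h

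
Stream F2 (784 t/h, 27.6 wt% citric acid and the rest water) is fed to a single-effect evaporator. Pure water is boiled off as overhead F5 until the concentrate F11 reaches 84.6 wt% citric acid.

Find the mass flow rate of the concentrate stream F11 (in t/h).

255.8 t/h

citric acid is conserved: 784×0.276 = 216.38 t/h all reports to the concentrate.
Concentrate = 216.38/(target fraction) = 255.77 t/h.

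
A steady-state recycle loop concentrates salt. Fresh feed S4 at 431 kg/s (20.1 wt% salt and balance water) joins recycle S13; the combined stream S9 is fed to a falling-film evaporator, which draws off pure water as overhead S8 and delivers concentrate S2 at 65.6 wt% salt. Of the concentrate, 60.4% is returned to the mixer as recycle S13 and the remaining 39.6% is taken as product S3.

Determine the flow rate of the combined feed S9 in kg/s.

632.4 kg/s

Overall salt balance (none leaves overhead): salt in fresh feed = salt in product, i.e. 431×0.201 = (1−0.604)·S2·0.656.
S2 = 86.631/(0.656×0.396) = 333.48 kg/s.
Recycle S13 = 0.604×333.48 = 201.42 kg/s.
Combined feed S9 = 431 + 201.42 = 632.42 kg/s.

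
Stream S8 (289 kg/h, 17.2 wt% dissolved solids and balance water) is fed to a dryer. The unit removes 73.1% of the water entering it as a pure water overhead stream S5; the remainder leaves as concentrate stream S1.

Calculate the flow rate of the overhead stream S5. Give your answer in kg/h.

water entering = 289×0.828 = 239.29 kg/h; overhead removed = 0.731×239.29 = 174.92 kg/h.

174.9 kg/h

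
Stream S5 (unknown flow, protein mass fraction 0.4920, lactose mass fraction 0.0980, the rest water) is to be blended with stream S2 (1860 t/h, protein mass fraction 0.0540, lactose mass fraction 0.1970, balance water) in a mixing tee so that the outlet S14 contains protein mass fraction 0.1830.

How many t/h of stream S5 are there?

Let S5 be the unknown flow. Total out = 1860 + S5.
protein balance: 100.44 + 0.492·S5 = 0.183·(1860 + S5)
(0.492 − 0.183)·S5 = 0.183×1860 − 100.44 = 239.94
S5 = 239.94 / 0.309 = 776.5 t/h

776.5 t/h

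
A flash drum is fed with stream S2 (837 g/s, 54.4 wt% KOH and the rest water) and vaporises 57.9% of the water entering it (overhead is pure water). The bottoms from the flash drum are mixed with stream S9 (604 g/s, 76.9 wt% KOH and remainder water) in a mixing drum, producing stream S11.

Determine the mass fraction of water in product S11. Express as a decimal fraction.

0.246

Vapour removed = 0.579×0.456×837 = 220.99 g/s; concentrate = 616.01 g/s.
water reaching the mixer = 160.68 (from concentrate) + 604×0.231 = 300.21 g/s.
Product flow = 616.01 + 604 = 1220 g/s; water fraction = 0.246.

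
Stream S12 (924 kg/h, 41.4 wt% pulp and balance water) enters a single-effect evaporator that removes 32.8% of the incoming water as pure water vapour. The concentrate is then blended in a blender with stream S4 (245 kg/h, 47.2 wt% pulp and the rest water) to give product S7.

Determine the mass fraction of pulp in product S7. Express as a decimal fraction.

Vapour removed = 0.328×0.586×924 = 177.6 kg/h; concentrate = 746.4 kg/h.
pulp reaching the mixer = 382.54 (from concentrate) + 245×0.472 = 498.18 kg/h.
Product flow = 746.4 + 245 = 991.4 kg/h; pulp fraction = 0.502.

0.502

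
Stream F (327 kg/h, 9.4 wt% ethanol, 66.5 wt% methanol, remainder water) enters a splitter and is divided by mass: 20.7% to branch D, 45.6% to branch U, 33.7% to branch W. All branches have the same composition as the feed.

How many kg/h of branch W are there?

110.2 kg/h

Branch W flow = 0.337×327 = 110.2 kg/h.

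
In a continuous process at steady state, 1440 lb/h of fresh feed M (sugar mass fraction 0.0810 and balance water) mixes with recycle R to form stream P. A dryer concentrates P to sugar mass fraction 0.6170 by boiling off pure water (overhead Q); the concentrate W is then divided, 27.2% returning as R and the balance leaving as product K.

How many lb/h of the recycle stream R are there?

Overall sugar balance (none leaves overhead): sugar in fresh feed = sugar in product, i.e. 1440×0.081 = (1−0.272)·W·0.617.
W = 116.64/(0.617×0.728) = 259.68 lb/h.
Recycle R = 0.272×259.68 = 70.632 lb/h.

70.63 lb/h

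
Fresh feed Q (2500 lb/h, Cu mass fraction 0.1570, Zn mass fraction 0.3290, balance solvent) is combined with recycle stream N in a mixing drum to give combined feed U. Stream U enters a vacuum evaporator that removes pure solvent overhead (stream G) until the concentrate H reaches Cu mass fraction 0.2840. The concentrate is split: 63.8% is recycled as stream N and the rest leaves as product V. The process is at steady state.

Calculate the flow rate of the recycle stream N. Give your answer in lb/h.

2436 lb/h

Overall Cu balance (none leaves overhead): Cu in fresh feed = Cu in product, i.e. 2500×0.157 = (1−0.638)·H·0.284.
H = 392.5/(0.284×0.362) = 3817.8 lb/h.
Recycle N = 0.638×3817.8 = 2435.8 lb/h.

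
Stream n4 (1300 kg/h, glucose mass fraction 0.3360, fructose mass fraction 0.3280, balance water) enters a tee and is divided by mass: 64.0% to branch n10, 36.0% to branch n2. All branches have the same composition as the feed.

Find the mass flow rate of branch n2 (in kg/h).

468 kg/h

Branch n2 flow = 0.360×1300 = 468 kg/h.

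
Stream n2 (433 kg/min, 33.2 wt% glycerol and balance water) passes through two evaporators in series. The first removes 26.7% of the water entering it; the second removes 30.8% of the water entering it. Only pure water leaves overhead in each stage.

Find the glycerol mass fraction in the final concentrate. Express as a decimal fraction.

0.495

water in feed = 433×0.668 = 289.24 kg/min.
After stage 1: water left = (1−0.267)×289.24 = 212.02; stream total = 355.77 kg/min.
After stage 2: water left = (1−0.308)×212.02 = 146.71; final concentrate = 290.47 kg/min.
glycerol fraction = 143.76/290.47 = 0.495.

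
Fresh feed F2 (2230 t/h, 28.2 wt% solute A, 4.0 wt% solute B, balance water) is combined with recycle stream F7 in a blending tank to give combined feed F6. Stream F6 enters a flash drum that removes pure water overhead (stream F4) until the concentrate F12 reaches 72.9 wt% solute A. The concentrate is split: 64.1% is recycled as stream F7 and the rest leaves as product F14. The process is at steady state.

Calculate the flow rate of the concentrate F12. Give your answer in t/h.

2403 t/h

Overall solute A balance (none leaves overhead): solute A in fresh feed = solute A in product, i.e. 2230×0.282 = (1−0.641)·F12·0.729.
F12 = 628.86/(0.729×0.359) = 2402.9 t/h.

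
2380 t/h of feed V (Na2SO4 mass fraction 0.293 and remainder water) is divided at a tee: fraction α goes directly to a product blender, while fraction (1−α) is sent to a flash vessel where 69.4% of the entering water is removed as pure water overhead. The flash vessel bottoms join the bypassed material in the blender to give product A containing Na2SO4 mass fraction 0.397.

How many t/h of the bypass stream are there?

All 2380×0.293 = 697.34 t/h of Na2SO4 reaches A, so A = 697.34/0.397 = 1756.5 t/h and vapour = 623.48 t/h.
The evaporator receives (1−α)·2380 of feed at 0.707 water and removes 0.694 of that water:
0.694×0.707×(1−α)×2380 = 623.48
(1−α) = 623.48/1167.8 = 0.5339;  α = 0.4661.
Bypass flow = 0.4661×2380 = 1109.3 t/h.

1109 t/h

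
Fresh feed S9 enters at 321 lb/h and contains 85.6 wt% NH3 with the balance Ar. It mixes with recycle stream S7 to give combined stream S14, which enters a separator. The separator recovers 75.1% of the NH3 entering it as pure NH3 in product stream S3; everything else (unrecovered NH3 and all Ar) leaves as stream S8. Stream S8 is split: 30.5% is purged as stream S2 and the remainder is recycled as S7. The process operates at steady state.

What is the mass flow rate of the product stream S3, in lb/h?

249.5 lb/h

NH3 in S14: m_A = 321×0.856 + (1−0.305)·(1−0.751)·m_A, so m_A = 274.78/0.8269 = 332.28 lb/h.
Product S3 = 0.751×332.28 = 249.54 lb/h.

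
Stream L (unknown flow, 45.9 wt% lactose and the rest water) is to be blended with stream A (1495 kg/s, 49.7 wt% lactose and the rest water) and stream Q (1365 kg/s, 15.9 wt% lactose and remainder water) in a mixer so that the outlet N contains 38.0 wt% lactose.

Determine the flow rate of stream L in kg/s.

Let L be the unknown flow. Total out = 2860 + L.
lactose balance: 960.05 + 0.459·L = 0.380·(2860 + L)
(0.459 − 0.380)·L = 0.380×2860 − 960.05 = 126.75
L = 126.75 / 0.079 = 1604.4 kg/s

1604 kg/s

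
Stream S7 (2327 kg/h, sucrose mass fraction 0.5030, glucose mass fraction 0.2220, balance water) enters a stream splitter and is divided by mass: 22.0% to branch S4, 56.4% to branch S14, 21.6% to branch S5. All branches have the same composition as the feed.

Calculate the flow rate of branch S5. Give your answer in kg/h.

Branch S5 flow = 0.216×2327 = 502.63 kg/h.

502.6 kg/h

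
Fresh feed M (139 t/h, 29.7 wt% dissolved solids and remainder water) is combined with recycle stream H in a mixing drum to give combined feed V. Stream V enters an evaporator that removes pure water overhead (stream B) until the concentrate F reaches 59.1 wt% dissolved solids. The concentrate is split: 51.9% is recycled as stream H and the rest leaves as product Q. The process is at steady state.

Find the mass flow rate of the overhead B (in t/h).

Overall dissolved solids balance (none leaves overhead): dissolved solids in fresh feed = dissolved solids in product, i.e. 139×0.297 = (1−0.519)·F·0.591.
F = 41.283/(0.591×0.481) = 145.22 t/h.
Recycle H = 0.519×145.22 = 75.371 t/h.
Combined feed V = 139 + 75.371 = 214.37 t/h.
Overhead B = V − F = 214.37 − 145.22 = 69.147 t/h.

69.15 t/h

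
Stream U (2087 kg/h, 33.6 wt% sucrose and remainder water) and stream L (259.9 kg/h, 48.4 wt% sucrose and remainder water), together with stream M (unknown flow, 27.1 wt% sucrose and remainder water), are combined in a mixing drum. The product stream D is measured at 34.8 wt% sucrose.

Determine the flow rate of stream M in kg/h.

133.8 kg/h

Let M be the unknown flow. Total out = 2346.9 + M.
sucrose balance: 827.02 + 0.271·M = 0.348·(2346.9 + M)
(0.271 − 0.348)·M = 0.348×2346.9 − 827.02 = -10.302
M = -10.302 / -0.077 = 133.8 kg/h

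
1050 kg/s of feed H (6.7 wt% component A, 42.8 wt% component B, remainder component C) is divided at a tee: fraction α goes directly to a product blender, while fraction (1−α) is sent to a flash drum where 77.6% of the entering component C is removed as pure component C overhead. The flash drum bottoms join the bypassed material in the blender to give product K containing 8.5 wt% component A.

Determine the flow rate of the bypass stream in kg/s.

482.6 kg/s

All 1050×0.067 = 70.35 kg/s of component A reaches K, so K = 70.35/0.085 = 827.65 kg/s and vapour = 222.35 kg/s.
The evaporator receives (1−α)·1050 of feed at 0.505 component C and removes 0.776 of that component C:
0.776×0.505×(1−α)×1050 = 222.35
(1−α) = 222.35/411.47 = 0.5404;  α = 0.4596.
Bypass flow = 0.4596×1050 = 482.6 kg/s.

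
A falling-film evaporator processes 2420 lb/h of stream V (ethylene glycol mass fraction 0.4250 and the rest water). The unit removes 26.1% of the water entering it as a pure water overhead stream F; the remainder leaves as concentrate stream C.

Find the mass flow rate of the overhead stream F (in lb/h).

water entering = 2420×0.575 = 1391.5 lb/h; overhead removed = 0.261×1391.5 = 363.18 lb/h.

363.2 lb/h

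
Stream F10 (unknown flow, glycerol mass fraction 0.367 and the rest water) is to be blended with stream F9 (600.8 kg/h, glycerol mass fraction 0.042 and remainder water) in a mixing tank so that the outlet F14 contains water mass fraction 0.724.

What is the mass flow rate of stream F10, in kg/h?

Let F10 be the unknown flow. Total out = 600.8 + F10.
water balance: 575.57 + 0.633·F10 = 0.724·(600.8 + F10)
(0.633 − 0.724)·F10 = 0.724×600.8 − 575.57 = -140.59
F10 = -140.59 / -0.091 = 1544.9 kg/h

1545 kg/h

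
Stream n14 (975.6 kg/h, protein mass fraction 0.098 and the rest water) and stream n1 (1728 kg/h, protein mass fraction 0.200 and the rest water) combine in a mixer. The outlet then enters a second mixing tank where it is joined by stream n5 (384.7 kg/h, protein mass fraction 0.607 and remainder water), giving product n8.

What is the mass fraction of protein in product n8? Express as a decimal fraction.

Overall, product flow = 3088.3 kg/h.
protein in = 975.6×0.098 + 1728×0.200 + 384.7×0.607 = 674.72 kg/h.
protein fraction in n8 = 0.218.

0.218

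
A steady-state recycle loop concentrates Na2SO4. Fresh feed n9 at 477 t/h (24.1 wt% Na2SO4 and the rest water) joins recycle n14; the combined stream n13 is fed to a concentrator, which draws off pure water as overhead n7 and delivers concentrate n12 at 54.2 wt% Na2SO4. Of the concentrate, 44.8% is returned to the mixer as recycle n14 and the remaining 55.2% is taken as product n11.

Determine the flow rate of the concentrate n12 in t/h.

384.2 t/h

Overall Na2SO4 balance (none leaves overhead): Na2SO4 in fresh feed = Na2SO4 in product, i.e. 477×0.241 = (1−0.448)·n12·0.542.
n12 = 114.96/(0.542×0.552) = 384.24 t/h.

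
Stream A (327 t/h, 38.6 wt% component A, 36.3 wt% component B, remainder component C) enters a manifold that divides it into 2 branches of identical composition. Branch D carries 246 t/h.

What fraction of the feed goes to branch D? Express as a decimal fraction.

0.752

Fraction to D = 246/327 = 0.7523.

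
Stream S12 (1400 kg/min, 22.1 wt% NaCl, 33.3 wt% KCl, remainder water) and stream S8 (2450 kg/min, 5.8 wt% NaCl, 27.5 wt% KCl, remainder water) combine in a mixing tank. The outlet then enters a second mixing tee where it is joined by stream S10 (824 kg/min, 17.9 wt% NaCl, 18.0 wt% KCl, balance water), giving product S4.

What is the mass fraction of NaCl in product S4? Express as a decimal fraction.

Overall, product flow = 4674 kg/min.
NaCl in = 1400×0.221 + 2450×0.058 + 824×0.179 = 599 kg/min.
NaCl fraction in S4 = 0.1282.

0.1282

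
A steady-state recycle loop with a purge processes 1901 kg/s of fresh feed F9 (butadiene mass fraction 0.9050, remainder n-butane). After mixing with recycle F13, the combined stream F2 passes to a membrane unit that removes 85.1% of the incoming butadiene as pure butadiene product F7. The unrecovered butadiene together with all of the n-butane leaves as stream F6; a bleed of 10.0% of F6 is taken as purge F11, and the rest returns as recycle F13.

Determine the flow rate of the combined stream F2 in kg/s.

n-butane enters only via F9 and leaves only via the purge: 1901×0.095 = 0.100×(n-butane in F6), and the membrane unit passes all n-butane, so n-butane in F2 = n-butane in F6 = 1805.9 kg/s.
butadiene in F2: m_A = 1901×0.905 + (1−0.100)·(1−0.851)·m_A, so m_A = 1720.4/0.8659 = 1986.8 kg/s.
F2 = 1986.8 + 1805.9 = 3792.8 kg/s.

3793 kg/s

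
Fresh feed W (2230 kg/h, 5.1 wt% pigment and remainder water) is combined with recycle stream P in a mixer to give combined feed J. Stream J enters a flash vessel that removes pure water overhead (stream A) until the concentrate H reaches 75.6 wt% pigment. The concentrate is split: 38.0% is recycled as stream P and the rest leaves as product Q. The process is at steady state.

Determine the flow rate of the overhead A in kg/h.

2080 kg/h

Overall pigment balance (none leaves overhead): pigment in fresh feed = pigment in product, i.e. 2230×0.051 = (1−0.380)·H·0.756.
H = 113.73/(0.756×0.620) = 242.64 kg/h.
Recycle P = 0.380×242.64 = 92.203 kg/h.
Combined feed J = 2230 + 92.203 = 2322.2 kg/h.
Overhead A = J − H = 2322.2 − 242.64 = 2079.6 kg/h.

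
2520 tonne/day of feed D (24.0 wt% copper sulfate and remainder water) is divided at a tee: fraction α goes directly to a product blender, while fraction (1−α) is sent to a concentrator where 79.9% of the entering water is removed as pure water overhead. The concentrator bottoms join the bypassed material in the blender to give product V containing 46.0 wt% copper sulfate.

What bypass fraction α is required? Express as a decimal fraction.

All 2520×0.240 = 604.8 tonne/day of copper sulfate reaches V, so V = 604.8/0.460 = 1314.8 tonne/day and vapour = 1205.2 tonne/day.
The evaporator receives (1−α)·2520 of feed at 0.760 water and removes 0.799 of that water:
0.799×0.760×(1−α)×2520 = 1205.2
(1−α) = 1205.2/1530.2 = 0.7876;  α = 0.2124.

0.212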